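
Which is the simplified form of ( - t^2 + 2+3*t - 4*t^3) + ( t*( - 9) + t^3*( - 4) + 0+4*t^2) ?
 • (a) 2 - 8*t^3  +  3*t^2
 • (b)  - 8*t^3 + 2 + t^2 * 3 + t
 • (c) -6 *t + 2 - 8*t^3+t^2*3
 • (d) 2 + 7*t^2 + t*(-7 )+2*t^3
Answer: c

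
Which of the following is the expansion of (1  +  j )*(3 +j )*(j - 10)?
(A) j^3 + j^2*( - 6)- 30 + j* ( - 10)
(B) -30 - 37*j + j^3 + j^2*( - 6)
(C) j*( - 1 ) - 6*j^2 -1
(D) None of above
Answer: B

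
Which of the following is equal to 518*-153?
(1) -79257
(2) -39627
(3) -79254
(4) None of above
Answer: 3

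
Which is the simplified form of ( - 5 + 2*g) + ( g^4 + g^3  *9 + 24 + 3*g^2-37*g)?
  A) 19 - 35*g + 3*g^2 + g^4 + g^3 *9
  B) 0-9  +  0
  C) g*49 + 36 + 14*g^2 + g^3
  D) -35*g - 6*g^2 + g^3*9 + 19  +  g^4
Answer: A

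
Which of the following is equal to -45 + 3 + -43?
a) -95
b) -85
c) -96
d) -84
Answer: b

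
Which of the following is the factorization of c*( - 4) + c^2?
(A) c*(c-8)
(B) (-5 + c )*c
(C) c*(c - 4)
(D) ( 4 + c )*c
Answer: C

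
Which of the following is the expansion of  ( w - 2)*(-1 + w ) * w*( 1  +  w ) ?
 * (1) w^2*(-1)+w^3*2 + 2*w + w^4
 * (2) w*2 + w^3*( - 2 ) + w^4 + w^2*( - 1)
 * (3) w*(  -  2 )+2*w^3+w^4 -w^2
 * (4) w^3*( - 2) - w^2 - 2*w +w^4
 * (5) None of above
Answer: 2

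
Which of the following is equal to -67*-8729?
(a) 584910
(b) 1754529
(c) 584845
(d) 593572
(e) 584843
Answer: e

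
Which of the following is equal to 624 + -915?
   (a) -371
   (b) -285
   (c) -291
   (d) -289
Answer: c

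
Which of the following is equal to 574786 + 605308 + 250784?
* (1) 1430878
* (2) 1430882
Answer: 1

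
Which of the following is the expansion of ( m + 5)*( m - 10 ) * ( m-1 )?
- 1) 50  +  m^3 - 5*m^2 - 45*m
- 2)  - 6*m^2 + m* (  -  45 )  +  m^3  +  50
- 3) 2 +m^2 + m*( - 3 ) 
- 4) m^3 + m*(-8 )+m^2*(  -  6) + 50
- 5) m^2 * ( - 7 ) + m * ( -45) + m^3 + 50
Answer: 2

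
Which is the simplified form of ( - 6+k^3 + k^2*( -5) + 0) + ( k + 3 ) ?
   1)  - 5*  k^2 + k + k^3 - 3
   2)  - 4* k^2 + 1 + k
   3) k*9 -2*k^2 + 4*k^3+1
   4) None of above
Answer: 1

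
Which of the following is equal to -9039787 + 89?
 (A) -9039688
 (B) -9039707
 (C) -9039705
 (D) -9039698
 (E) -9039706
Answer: D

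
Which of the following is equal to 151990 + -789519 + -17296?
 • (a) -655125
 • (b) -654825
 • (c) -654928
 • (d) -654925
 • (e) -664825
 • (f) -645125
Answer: b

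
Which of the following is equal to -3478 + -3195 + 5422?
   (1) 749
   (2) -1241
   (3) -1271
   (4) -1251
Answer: 4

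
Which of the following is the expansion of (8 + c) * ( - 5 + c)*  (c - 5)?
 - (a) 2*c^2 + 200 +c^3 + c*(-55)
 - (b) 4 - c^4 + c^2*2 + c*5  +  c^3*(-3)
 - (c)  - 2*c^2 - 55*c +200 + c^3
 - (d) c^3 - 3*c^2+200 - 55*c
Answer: c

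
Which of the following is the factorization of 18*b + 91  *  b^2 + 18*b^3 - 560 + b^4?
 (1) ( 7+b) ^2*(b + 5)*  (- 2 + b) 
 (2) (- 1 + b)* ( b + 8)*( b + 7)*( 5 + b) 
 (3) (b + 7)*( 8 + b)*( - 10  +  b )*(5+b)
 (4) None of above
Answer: 4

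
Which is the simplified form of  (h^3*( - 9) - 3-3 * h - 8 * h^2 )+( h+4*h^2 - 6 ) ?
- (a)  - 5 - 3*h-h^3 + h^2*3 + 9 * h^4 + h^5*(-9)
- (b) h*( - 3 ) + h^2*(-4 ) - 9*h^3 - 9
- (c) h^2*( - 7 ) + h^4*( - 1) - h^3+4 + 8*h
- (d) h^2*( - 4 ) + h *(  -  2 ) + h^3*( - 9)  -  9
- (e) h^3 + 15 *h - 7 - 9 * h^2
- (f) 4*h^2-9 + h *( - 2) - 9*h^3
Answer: d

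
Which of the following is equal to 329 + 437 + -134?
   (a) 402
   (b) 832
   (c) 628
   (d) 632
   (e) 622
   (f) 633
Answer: d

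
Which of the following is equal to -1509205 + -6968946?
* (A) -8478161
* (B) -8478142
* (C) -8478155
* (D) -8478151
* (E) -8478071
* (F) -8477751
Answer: D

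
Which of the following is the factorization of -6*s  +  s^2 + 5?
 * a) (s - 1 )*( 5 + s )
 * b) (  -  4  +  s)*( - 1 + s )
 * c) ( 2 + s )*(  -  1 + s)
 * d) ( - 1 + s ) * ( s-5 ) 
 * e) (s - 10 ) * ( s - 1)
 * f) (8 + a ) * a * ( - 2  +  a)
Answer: d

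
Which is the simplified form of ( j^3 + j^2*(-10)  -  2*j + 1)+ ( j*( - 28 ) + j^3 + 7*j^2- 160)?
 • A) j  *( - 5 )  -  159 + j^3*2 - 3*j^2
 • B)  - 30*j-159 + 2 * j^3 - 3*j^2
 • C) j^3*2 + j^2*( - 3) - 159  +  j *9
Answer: B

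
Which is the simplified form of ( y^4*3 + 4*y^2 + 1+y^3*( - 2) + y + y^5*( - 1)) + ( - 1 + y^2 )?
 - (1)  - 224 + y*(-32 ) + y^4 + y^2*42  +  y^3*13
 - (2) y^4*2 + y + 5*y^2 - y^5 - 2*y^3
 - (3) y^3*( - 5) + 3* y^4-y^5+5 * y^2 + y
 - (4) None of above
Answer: 4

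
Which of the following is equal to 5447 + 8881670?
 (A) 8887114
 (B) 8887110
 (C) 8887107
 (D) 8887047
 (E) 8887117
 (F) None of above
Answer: E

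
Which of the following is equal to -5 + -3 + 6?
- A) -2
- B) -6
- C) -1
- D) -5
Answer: A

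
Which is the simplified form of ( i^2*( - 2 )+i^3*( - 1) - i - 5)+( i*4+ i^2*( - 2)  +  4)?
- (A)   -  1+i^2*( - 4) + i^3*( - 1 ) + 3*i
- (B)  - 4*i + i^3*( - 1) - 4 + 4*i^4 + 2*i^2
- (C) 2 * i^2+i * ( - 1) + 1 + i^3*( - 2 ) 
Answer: A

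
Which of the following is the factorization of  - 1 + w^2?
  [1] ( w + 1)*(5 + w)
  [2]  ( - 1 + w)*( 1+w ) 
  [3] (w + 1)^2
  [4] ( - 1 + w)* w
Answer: 2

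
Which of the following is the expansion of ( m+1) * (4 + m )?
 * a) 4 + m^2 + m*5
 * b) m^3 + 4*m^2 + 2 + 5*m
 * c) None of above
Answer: a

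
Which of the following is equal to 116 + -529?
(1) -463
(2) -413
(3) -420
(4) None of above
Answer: 2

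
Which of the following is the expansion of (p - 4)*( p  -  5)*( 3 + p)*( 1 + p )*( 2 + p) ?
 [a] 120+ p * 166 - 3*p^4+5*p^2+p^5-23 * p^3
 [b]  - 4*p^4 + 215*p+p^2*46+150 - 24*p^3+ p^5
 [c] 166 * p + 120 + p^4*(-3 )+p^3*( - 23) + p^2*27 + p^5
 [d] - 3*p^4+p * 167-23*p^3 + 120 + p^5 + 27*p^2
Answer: c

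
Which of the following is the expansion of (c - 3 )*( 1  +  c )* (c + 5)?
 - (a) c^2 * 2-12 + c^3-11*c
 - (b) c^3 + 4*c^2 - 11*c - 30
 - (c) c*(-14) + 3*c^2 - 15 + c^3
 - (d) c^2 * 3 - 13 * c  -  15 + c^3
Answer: d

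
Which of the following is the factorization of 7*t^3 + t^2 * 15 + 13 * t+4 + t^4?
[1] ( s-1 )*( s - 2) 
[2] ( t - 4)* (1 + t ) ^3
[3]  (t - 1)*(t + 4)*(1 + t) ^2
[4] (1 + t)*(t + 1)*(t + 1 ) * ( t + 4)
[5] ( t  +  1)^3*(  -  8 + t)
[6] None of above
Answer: 4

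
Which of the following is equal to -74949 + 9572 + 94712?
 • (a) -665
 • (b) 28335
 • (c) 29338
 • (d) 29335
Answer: d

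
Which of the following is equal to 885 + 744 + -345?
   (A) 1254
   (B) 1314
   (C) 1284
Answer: C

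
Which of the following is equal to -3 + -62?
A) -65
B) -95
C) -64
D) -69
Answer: A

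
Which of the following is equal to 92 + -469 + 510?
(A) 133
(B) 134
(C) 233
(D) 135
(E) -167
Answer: A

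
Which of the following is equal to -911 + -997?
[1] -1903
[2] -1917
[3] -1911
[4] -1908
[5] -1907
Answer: 4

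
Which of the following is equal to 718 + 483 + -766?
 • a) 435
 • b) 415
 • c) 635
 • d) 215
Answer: a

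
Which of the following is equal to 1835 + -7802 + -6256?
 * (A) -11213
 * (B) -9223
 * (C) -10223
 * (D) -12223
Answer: D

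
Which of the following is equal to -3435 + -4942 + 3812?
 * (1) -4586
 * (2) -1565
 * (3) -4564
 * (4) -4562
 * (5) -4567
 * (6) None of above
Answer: 6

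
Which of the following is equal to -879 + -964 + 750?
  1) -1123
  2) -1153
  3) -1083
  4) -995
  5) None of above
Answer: 5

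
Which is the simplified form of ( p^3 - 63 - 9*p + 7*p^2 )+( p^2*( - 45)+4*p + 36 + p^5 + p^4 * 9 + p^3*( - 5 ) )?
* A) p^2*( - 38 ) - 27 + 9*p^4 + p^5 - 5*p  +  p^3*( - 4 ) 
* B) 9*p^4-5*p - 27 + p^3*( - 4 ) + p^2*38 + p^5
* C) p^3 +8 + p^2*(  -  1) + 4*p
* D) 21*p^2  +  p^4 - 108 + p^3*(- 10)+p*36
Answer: A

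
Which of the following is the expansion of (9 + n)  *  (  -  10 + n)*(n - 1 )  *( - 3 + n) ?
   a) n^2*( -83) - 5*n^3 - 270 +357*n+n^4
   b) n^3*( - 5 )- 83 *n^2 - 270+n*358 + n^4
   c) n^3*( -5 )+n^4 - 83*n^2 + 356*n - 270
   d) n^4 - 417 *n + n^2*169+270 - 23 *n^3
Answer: a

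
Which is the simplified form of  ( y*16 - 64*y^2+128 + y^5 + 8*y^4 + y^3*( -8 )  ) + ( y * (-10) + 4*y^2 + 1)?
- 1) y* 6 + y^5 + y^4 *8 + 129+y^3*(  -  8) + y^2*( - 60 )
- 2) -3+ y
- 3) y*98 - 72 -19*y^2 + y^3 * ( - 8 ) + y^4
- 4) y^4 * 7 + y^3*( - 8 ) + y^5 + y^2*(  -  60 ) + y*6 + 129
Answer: 1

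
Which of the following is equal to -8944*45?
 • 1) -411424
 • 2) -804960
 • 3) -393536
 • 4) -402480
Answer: 4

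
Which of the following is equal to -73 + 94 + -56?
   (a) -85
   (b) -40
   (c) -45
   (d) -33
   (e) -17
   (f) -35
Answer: f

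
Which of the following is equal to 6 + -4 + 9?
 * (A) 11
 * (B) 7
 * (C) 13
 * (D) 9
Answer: A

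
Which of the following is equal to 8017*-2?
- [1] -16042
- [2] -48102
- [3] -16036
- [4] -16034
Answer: 4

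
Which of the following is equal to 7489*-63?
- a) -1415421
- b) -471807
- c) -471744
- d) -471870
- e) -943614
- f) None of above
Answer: b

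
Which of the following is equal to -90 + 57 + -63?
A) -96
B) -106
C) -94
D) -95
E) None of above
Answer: A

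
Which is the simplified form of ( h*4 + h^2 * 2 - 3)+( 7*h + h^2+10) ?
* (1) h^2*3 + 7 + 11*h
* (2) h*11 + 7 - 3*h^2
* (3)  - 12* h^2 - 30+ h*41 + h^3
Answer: 1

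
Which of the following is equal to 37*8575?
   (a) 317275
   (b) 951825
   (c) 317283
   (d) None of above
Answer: a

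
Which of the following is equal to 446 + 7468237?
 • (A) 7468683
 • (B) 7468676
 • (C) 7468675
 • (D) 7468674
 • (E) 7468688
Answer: A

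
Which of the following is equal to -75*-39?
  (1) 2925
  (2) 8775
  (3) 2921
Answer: 1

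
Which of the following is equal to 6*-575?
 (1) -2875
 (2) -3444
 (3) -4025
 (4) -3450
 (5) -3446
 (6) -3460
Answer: 4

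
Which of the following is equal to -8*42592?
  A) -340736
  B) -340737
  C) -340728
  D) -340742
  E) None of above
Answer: A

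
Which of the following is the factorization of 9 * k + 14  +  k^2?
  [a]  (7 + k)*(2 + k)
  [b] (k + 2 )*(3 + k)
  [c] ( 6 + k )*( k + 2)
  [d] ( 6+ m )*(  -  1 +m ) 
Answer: a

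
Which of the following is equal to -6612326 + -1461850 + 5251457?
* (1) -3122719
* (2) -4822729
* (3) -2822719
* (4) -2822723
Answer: 3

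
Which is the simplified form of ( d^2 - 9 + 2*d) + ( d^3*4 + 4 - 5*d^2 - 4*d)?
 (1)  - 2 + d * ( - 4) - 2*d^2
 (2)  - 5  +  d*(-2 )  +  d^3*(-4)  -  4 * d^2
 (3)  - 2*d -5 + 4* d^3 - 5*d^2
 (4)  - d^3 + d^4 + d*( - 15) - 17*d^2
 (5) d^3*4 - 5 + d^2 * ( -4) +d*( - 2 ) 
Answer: 5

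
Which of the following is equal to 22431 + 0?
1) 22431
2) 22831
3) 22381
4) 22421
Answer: 1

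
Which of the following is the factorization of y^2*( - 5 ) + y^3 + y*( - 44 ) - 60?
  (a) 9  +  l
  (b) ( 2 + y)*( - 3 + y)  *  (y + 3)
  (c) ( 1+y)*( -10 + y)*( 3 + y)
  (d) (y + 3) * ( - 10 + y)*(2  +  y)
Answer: d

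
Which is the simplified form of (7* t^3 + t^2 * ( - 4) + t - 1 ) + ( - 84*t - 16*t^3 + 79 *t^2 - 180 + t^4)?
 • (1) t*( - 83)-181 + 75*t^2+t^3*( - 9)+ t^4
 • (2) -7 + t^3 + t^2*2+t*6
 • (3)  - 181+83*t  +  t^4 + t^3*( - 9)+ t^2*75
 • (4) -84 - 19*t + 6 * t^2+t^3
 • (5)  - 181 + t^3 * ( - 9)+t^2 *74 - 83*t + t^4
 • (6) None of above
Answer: 1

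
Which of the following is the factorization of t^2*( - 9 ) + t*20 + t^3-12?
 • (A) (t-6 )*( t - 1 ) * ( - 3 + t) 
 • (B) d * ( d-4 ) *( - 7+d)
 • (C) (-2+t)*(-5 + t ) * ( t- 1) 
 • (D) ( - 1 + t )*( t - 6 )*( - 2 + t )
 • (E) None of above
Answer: D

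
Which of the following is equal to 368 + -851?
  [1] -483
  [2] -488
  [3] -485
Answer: 1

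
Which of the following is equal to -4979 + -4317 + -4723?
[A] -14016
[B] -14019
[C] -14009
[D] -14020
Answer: B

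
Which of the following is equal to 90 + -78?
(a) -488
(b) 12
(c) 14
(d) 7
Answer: b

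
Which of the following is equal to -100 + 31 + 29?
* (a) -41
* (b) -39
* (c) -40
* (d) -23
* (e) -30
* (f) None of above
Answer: c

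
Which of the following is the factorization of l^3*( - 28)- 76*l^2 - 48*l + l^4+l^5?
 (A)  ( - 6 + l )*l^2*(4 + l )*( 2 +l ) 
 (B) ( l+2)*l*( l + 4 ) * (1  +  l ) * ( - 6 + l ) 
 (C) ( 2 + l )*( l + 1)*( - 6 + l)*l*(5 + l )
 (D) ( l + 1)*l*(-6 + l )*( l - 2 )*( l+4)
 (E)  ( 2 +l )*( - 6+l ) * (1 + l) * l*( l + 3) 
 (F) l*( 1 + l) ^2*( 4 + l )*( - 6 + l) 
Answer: B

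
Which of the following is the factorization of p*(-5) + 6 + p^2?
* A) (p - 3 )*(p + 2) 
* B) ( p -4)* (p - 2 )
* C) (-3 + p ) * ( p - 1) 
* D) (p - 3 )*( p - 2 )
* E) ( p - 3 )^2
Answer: D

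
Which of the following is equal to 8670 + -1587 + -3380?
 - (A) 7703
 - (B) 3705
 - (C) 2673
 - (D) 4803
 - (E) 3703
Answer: E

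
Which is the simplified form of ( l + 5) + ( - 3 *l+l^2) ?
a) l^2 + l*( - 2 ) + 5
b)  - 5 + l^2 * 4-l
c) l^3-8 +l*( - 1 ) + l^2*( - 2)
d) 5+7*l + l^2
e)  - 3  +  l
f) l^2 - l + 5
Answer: a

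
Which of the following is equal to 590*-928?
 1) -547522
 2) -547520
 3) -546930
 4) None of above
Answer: 2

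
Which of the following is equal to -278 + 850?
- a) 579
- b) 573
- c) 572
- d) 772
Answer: c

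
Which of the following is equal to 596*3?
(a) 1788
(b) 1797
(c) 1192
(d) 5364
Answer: a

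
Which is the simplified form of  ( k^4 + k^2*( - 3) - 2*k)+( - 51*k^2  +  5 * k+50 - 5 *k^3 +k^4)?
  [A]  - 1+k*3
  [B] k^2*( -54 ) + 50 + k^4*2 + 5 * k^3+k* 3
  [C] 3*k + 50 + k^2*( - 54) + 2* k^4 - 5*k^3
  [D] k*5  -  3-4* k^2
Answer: C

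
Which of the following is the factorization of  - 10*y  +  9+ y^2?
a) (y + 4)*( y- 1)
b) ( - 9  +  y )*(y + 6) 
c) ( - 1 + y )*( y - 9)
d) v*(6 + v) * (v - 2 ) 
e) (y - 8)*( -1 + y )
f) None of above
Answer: c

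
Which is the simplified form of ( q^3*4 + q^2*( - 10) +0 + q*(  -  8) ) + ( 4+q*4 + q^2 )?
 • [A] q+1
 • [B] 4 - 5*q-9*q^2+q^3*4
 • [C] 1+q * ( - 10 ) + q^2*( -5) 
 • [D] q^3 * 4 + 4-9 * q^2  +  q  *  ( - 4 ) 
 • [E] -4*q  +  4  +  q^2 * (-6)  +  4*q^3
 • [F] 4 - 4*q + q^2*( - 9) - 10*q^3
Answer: D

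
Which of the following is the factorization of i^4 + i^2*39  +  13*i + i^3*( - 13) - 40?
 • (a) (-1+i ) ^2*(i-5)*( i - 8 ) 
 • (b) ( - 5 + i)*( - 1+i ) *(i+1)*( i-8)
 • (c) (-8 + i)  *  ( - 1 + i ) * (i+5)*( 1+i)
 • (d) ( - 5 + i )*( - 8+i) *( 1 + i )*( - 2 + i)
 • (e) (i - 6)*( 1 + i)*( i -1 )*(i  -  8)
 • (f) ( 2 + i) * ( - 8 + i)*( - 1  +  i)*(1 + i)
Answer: b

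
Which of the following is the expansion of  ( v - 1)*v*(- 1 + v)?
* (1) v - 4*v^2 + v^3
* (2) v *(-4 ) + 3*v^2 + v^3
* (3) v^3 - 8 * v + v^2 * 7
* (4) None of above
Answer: 4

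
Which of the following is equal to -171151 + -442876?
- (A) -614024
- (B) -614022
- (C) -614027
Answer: C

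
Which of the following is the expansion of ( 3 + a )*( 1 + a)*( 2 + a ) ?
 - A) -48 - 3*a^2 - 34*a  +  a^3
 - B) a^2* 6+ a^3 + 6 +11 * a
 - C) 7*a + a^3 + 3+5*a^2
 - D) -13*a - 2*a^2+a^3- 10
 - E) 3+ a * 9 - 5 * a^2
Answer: B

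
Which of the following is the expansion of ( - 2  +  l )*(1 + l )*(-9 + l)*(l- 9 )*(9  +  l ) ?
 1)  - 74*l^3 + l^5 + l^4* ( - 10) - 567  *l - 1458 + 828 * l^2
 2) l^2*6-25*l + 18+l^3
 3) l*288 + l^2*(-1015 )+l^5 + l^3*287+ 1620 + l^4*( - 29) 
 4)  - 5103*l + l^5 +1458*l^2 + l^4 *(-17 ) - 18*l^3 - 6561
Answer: 1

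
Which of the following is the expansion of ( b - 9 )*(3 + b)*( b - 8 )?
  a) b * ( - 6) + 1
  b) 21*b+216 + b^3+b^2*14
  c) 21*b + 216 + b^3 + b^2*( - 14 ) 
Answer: c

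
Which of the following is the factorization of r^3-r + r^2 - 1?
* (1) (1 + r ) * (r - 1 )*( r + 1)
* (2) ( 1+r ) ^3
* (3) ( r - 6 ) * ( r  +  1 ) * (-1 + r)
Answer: 1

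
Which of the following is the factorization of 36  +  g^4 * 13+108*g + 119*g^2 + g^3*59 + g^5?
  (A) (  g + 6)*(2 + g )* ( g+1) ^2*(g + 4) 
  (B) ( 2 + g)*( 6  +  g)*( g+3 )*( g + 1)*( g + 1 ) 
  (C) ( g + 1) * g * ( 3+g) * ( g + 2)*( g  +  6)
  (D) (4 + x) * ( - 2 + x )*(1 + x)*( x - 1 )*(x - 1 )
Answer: B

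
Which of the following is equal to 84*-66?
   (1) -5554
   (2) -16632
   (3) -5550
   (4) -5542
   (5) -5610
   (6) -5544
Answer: 6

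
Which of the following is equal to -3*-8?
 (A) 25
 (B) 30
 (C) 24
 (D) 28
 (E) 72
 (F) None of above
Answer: C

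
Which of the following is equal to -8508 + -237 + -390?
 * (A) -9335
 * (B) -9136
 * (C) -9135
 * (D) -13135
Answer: C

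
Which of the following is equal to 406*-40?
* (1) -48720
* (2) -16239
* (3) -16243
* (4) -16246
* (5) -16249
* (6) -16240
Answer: 6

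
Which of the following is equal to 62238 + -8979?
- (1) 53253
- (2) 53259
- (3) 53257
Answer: 2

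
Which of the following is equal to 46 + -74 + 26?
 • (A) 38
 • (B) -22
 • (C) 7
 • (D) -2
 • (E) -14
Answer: D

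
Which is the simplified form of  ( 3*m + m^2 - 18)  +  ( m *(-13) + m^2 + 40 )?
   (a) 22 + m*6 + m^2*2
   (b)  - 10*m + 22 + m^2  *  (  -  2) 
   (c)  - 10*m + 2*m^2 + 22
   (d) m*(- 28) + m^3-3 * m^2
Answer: c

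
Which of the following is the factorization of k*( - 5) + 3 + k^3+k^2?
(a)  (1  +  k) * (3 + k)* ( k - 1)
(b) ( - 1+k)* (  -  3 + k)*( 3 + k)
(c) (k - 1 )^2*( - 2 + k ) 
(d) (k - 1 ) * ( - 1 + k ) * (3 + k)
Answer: d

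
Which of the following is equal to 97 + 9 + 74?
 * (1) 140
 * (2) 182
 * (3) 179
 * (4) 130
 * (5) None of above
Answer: 5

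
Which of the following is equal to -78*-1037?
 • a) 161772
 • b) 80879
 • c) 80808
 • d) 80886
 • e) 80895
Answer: d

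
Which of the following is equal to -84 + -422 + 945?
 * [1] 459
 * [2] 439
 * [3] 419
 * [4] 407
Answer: 2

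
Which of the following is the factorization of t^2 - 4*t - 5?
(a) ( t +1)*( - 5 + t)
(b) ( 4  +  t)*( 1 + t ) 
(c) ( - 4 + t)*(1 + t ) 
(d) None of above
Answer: a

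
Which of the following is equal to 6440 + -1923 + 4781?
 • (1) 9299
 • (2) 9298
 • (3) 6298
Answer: 2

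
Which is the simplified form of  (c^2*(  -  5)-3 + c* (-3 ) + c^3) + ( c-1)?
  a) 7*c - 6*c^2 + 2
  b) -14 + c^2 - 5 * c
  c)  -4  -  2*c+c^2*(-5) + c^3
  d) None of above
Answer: c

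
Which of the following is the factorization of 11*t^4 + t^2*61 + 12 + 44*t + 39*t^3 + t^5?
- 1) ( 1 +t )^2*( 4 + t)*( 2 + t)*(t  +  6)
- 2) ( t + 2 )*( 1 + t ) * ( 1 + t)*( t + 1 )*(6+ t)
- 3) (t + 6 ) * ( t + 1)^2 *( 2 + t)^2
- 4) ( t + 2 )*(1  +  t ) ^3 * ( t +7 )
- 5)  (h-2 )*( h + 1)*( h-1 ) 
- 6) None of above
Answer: 2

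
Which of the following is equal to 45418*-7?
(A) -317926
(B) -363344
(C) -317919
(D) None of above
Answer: A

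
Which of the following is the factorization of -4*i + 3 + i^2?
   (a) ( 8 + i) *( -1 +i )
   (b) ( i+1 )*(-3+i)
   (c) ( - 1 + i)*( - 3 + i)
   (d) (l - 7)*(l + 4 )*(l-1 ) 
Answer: c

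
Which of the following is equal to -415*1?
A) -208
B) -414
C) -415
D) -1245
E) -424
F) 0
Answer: C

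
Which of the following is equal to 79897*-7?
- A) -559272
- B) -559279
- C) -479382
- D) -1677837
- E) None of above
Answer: B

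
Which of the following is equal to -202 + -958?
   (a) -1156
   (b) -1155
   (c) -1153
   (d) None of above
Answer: d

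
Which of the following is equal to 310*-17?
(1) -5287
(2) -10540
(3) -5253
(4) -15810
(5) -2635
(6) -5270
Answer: 6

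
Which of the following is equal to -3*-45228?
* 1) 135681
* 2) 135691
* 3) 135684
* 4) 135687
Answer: 3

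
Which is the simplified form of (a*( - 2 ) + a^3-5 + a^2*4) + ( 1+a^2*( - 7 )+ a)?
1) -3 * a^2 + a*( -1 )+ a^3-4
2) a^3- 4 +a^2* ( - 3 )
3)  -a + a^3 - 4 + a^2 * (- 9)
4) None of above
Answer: 1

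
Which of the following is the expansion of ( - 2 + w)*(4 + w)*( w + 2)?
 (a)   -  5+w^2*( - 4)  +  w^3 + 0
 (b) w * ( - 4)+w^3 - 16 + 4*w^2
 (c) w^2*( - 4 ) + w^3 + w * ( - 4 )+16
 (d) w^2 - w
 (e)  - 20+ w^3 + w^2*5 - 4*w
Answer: b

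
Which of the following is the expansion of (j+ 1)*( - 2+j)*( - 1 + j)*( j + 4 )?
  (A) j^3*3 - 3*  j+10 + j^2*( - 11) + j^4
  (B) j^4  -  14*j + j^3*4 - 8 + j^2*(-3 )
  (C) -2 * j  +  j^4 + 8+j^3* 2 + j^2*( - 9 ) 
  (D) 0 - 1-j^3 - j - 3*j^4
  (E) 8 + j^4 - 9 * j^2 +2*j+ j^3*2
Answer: C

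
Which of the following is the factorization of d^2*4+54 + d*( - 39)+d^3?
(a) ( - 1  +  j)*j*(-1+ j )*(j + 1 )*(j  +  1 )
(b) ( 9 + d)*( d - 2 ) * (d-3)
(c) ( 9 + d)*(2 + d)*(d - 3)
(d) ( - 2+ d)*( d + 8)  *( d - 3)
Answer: b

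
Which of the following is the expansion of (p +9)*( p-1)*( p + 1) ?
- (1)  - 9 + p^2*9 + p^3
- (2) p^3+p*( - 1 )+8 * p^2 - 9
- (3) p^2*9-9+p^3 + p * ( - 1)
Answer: 3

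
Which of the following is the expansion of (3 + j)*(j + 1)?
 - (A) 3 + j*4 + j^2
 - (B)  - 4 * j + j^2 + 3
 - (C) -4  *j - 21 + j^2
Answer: A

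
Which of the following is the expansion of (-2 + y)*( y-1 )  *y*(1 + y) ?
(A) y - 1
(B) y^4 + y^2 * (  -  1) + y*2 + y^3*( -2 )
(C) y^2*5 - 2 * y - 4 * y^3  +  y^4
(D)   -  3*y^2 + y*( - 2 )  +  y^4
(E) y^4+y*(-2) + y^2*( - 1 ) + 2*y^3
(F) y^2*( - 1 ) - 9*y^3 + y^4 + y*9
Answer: B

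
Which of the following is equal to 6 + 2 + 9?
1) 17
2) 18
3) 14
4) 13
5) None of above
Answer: 1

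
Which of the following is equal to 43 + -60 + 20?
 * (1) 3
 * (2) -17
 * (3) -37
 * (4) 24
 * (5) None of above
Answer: 1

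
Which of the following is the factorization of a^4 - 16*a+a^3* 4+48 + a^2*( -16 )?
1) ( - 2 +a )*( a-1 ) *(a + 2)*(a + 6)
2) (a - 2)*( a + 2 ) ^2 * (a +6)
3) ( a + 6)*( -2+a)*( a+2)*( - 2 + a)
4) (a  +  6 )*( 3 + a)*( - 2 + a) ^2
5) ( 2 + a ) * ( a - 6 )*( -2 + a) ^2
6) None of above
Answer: 3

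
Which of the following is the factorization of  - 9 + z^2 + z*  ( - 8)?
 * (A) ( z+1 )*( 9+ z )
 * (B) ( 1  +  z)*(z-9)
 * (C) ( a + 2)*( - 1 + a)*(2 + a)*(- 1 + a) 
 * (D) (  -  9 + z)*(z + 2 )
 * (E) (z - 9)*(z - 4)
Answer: B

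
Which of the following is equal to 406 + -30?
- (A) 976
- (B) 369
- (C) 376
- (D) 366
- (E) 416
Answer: C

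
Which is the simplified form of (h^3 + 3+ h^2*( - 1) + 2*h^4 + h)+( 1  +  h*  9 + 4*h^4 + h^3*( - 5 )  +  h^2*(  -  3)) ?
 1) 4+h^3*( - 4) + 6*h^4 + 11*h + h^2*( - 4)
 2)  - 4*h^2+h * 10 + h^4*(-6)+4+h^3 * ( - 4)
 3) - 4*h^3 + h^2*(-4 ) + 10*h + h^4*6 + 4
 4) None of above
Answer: 3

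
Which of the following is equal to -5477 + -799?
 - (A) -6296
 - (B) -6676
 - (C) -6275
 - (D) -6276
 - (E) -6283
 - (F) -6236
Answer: D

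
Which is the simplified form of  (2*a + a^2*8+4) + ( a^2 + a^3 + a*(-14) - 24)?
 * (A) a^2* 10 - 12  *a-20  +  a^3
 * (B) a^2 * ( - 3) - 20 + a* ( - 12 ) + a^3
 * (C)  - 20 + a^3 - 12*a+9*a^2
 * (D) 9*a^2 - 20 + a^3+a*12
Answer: C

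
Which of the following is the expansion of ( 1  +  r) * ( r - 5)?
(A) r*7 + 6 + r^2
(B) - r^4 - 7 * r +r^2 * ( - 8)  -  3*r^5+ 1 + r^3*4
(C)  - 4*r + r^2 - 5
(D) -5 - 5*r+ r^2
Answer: C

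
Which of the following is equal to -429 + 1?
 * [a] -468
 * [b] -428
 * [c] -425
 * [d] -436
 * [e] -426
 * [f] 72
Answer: b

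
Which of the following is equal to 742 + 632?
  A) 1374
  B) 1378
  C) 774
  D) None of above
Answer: A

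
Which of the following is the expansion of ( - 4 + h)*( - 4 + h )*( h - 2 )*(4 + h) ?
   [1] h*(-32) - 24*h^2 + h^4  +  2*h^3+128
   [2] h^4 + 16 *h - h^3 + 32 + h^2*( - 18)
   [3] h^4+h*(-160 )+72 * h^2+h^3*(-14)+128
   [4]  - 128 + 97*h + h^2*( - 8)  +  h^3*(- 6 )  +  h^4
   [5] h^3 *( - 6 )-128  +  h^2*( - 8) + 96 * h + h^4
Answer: 5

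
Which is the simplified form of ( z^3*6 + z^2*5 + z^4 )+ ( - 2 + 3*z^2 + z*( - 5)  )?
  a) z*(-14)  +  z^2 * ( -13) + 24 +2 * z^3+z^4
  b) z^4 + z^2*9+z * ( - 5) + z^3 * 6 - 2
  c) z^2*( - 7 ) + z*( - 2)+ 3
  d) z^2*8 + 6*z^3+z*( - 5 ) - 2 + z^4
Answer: d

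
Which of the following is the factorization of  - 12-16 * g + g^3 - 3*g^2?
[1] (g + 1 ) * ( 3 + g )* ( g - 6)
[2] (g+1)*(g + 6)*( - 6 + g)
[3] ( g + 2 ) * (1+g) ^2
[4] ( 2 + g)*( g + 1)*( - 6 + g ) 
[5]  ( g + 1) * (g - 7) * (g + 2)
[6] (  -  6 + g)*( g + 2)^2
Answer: 4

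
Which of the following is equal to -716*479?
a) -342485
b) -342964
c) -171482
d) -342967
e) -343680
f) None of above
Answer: b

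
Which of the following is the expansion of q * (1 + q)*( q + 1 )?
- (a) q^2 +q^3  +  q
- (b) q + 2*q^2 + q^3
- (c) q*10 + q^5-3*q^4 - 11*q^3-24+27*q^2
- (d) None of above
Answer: b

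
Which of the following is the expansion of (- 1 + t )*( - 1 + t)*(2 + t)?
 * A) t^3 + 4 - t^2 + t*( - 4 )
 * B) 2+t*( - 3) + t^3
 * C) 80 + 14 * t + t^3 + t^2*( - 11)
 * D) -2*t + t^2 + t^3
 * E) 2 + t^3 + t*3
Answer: B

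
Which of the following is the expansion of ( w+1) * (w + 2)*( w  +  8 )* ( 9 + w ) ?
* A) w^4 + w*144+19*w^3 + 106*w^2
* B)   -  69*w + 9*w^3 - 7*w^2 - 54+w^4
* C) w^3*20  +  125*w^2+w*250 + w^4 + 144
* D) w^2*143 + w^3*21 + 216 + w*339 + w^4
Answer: C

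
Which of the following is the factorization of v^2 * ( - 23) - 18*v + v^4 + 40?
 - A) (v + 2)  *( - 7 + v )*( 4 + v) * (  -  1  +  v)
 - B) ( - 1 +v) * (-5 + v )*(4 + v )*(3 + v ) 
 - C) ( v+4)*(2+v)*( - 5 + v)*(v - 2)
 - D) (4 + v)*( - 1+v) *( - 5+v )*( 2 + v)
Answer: D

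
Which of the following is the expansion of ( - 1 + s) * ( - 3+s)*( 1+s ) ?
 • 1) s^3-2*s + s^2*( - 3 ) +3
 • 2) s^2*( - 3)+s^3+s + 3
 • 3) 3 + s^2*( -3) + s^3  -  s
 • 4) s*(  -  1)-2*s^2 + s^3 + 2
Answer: 3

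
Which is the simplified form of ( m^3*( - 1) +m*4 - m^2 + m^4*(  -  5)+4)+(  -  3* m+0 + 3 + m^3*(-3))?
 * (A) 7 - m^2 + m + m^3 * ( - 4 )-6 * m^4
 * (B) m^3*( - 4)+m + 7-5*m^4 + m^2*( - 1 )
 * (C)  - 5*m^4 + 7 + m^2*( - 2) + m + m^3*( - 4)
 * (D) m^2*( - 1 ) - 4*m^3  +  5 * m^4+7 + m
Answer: B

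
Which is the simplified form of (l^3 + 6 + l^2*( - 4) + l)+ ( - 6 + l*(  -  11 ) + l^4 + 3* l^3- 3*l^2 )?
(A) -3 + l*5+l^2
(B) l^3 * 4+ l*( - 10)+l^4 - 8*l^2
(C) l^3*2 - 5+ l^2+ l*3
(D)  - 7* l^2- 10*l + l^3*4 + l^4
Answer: D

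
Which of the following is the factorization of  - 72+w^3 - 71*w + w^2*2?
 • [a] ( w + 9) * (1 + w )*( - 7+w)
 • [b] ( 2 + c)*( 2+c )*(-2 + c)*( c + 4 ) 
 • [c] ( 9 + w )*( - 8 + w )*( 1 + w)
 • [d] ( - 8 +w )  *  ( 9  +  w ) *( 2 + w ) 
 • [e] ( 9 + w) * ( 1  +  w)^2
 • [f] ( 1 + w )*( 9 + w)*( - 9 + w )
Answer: c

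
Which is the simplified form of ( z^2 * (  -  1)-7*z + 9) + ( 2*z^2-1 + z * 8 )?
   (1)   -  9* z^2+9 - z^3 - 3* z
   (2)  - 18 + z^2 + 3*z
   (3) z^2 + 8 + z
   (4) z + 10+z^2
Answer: 3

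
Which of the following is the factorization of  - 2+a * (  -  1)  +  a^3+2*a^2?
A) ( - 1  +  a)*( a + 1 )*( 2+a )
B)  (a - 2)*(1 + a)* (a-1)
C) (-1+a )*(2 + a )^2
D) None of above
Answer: A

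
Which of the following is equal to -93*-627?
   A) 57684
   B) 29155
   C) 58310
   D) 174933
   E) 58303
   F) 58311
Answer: F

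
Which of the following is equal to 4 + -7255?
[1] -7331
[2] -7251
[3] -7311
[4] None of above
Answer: 2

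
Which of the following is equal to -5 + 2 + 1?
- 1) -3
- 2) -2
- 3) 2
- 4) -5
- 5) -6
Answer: 2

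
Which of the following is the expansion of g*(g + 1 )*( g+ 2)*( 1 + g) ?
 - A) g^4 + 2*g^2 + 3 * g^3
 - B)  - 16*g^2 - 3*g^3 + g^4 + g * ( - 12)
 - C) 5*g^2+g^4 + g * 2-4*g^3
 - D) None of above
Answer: D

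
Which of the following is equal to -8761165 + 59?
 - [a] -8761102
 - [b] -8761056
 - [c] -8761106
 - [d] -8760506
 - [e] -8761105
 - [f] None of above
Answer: c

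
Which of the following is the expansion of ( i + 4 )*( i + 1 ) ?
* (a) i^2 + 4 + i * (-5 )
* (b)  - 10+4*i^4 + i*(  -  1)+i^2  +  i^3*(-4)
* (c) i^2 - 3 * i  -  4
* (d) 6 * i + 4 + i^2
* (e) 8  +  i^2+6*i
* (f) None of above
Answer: f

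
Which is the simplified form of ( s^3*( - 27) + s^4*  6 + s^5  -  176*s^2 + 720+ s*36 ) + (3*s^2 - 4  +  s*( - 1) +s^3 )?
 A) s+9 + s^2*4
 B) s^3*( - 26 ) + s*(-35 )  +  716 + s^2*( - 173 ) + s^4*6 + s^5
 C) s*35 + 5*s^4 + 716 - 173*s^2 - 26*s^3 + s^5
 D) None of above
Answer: D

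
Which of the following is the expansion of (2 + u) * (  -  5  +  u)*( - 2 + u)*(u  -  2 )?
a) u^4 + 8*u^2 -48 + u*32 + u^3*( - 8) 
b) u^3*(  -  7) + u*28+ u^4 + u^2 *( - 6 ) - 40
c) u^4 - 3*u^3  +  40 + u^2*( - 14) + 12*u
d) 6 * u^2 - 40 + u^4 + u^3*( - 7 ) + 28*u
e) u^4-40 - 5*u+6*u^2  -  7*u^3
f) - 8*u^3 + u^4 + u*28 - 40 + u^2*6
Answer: d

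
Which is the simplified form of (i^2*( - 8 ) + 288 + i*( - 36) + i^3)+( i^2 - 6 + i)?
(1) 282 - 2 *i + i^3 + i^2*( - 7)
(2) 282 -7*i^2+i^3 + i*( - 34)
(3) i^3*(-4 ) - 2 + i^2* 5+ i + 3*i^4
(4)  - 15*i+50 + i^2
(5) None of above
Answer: 5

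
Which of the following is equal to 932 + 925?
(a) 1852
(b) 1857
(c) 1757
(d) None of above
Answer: b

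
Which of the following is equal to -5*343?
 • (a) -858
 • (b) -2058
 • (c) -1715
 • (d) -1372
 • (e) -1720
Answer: c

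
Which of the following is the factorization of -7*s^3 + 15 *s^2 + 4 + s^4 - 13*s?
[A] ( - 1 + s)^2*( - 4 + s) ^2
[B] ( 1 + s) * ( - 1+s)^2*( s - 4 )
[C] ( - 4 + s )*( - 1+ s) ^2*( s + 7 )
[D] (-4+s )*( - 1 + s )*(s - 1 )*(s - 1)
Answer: D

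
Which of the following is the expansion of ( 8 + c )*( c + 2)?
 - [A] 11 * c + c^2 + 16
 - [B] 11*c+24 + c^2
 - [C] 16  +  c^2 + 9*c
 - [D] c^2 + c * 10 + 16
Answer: D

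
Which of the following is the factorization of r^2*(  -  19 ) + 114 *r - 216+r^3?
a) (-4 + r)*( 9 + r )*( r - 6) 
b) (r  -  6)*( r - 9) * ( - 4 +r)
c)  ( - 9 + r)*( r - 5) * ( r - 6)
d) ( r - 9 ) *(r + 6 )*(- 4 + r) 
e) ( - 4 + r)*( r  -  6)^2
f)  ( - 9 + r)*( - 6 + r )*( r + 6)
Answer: b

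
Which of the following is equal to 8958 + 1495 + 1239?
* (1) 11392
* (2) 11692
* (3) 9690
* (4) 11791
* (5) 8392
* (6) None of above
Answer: 2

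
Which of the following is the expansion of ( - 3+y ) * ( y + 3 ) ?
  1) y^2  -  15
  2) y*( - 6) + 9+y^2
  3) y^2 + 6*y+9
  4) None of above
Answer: 4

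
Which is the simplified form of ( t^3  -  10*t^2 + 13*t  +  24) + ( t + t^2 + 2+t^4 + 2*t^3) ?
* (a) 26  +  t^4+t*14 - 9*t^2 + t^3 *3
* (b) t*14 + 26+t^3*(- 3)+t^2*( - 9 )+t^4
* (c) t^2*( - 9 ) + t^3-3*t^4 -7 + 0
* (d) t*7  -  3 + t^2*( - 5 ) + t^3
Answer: a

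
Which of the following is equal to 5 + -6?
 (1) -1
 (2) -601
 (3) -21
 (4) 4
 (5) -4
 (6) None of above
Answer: 1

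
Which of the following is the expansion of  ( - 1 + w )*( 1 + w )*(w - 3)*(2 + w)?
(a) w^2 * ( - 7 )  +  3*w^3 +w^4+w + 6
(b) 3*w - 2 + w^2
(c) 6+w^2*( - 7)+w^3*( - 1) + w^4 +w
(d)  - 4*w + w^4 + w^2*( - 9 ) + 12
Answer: c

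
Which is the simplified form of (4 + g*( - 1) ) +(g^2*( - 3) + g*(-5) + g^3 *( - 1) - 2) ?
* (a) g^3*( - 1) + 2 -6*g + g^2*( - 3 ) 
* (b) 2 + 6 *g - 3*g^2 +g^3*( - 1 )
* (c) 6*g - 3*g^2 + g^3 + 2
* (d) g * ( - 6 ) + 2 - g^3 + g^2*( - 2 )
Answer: a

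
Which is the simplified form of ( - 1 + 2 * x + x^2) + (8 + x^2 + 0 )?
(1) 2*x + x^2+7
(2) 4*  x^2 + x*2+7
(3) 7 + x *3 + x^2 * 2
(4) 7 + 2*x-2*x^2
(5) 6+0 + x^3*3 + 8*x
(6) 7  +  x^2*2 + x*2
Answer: 6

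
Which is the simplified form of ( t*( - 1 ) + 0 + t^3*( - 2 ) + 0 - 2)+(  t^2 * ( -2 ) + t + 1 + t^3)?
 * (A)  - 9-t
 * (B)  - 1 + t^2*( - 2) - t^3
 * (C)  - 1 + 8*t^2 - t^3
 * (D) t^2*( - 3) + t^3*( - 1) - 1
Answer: B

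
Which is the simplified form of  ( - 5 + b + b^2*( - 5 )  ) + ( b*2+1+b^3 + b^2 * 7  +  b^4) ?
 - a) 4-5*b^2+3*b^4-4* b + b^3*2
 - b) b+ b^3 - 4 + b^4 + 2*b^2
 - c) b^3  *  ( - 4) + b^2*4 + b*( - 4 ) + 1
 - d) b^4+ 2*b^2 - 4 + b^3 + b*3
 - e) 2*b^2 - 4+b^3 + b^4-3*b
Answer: d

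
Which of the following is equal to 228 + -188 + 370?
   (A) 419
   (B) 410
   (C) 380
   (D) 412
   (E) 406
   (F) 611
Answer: B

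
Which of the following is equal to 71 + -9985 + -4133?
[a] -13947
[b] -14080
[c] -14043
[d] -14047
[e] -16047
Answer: d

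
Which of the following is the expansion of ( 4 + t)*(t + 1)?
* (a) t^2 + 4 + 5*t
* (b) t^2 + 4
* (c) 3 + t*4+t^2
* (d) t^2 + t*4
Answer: a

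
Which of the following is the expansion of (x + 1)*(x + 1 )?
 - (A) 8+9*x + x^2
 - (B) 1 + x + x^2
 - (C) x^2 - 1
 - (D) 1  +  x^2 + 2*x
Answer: D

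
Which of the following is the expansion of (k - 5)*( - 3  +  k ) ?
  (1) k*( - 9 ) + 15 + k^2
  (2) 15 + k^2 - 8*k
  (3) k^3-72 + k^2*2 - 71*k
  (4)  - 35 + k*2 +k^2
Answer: 2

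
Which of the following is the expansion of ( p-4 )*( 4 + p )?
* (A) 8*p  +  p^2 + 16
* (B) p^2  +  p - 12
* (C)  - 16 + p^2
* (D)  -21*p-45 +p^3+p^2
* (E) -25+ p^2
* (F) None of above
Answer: C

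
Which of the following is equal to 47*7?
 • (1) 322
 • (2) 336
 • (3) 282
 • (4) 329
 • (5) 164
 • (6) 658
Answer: 4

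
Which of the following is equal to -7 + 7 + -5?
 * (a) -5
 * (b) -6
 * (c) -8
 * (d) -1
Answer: a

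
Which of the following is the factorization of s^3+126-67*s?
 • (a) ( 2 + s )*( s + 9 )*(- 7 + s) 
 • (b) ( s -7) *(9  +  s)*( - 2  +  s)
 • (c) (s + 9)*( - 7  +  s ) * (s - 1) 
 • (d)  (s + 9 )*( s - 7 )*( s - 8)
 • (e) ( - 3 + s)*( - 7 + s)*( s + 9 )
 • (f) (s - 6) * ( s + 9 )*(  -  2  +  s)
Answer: b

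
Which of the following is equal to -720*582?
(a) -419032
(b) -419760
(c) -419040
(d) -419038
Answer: c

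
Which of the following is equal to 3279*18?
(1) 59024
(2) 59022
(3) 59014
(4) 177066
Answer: 2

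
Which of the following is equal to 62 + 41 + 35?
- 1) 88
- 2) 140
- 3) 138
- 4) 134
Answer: 3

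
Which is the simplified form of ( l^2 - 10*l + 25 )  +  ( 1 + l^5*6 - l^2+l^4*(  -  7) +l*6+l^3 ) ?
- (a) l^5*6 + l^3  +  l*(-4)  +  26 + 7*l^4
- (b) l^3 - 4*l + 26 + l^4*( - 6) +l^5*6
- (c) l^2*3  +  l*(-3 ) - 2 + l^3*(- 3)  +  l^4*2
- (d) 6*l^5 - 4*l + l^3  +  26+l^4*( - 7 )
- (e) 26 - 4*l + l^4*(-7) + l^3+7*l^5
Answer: d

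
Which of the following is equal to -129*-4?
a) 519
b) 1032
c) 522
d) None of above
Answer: d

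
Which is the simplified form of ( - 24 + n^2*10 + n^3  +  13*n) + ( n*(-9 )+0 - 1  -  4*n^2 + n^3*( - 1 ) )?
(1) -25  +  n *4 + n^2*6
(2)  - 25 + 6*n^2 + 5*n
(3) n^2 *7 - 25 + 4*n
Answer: 1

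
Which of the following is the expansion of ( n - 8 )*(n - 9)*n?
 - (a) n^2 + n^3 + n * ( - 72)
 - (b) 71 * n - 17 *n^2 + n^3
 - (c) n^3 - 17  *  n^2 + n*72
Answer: c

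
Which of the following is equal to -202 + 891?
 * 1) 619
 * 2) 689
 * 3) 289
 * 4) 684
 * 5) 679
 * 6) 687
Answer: 2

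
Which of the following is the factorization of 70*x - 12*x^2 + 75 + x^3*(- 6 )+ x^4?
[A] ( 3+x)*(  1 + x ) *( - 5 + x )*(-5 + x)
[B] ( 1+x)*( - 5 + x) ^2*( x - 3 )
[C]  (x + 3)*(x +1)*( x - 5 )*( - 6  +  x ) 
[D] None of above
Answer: A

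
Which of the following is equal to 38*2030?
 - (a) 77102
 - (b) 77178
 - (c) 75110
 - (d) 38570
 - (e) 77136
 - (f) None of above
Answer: f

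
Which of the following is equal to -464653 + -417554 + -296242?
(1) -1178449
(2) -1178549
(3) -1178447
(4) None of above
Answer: 1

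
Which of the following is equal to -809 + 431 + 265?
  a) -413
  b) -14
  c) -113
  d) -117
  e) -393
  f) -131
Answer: c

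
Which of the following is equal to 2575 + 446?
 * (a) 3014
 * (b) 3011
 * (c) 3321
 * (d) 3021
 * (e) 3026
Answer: d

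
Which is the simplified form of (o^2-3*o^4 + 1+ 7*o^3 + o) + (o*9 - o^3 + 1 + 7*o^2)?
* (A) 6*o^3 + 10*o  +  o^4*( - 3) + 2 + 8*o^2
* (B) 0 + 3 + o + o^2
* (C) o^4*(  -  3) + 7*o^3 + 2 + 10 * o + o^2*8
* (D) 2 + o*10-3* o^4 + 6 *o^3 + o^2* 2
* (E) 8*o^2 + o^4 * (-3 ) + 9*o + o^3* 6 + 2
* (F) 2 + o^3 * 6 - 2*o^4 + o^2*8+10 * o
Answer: A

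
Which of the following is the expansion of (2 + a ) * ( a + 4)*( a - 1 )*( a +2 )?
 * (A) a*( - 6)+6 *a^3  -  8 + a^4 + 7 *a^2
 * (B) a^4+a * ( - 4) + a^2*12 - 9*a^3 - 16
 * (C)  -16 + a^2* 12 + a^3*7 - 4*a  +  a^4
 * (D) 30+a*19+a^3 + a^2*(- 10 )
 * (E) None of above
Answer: C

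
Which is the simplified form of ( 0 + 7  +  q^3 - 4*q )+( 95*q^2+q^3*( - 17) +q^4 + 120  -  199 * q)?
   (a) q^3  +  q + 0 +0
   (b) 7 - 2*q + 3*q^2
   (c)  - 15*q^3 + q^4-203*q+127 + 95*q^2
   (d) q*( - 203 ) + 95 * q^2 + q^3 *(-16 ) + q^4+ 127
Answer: d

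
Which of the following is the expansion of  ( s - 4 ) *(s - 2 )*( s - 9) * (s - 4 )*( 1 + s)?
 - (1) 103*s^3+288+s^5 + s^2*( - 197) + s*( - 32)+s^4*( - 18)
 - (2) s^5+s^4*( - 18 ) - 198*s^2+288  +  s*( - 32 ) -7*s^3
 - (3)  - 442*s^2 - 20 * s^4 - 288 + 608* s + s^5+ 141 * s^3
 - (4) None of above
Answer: 4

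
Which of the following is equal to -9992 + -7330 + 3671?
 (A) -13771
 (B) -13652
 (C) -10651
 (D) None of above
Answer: D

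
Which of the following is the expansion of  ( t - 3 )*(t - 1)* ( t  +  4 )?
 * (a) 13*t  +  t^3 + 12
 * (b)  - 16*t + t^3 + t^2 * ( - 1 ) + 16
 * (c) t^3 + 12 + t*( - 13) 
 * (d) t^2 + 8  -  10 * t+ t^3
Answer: c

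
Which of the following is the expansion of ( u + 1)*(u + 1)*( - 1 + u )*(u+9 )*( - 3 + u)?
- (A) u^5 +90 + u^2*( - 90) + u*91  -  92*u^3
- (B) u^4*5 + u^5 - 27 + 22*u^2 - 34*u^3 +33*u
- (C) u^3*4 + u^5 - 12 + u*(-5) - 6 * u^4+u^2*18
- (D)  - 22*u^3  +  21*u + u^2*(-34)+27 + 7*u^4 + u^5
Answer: D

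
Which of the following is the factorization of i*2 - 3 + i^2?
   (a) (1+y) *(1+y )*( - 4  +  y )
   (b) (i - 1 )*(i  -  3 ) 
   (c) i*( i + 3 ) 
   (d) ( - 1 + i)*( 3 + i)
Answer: d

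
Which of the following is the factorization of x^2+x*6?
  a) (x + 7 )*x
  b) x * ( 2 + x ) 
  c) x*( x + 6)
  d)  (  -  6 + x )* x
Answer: c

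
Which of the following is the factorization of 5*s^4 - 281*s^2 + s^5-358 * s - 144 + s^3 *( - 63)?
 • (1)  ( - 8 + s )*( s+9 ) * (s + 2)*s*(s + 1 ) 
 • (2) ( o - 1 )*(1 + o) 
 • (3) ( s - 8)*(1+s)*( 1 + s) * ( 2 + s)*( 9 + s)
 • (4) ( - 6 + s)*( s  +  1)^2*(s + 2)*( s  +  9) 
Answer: 3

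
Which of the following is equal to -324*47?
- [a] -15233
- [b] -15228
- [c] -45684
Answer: b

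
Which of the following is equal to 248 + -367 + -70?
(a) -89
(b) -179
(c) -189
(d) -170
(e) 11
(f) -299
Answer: c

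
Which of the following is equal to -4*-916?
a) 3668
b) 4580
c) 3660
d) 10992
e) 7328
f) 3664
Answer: f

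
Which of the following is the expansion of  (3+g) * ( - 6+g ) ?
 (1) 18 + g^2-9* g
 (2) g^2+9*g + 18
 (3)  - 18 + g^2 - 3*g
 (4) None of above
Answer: 3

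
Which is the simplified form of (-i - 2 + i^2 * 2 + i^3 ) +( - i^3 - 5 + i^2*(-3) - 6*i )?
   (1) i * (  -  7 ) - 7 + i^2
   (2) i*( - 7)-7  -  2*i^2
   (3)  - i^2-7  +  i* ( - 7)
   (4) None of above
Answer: 3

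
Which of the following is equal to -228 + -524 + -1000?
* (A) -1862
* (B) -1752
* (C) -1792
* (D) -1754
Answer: B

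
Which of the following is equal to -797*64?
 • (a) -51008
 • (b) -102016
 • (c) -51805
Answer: a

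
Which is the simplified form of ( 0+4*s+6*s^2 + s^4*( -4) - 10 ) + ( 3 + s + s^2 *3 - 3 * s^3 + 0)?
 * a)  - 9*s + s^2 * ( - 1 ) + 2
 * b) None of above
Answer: b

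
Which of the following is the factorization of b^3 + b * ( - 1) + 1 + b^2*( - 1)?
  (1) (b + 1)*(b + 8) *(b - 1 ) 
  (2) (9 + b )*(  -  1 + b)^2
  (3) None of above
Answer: 3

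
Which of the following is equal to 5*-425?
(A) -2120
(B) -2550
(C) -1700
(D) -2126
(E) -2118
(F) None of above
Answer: F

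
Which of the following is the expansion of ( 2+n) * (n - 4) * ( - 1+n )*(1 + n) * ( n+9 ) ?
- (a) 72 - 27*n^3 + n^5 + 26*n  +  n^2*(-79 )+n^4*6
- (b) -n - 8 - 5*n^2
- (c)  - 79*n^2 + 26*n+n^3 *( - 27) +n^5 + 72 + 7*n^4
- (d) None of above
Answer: c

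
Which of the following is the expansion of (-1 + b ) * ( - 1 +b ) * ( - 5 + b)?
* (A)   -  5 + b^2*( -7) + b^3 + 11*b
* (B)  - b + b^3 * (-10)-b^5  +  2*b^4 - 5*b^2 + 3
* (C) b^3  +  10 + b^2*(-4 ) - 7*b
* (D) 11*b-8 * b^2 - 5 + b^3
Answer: A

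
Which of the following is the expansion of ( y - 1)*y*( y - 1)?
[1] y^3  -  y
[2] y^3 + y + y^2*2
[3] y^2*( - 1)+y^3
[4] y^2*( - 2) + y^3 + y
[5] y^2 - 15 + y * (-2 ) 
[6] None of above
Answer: 4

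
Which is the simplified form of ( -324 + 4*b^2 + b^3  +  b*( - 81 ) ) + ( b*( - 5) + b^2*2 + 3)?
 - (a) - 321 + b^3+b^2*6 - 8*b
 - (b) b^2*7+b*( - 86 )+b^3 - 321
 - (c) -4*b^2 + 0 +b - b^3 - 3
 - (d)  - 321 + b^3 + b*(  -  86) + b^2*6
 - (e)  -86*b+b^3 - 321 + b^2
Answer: d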